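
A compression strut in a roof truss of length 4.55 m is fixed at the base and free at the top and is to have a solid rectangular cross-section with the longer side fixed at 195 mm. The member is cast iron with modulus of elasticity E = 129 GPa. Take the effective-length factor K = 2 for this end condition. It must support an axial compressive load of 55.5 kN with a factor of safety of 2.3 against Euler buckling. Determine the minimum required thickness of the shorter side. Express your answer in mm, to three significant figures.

Required P_cr = n·P = 2.3 × 55.5 = 127.6 kN
L_e = K·L = 2 × 4.55 = 9.100 m
Required I = P_cr·L_e²/(π²E) = 1.276×10^5 × 9.100² / (π² × 1.29×10^11) = 8.303×10^-6 m⁴
I_req = 8.303×10^6 mm⁴
Rectangle, weak axis: I_min = h·b³/12 with h = 195 mm fixed  ⇒  b = (12I/h)^(1/3) = 79.9 mm

b ≈ 79.9 mm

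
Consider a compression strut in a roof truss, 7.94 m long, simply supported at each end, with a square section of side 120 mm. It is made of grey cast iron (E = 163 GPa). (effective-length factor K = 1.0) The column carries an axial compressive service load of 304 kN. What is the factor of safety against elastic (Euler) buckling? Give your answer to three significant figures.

n ≈ 1.45

I = a⁴/12 = 120⁴/12 = 1.728×10^7 mm⁴
I = 1.728×10^7 mm⁴ = 1.728×10^-5 m⁴
Effective length L_e = K·L = 1 × 7.94 = 7.940 m
P_cr = π²EI / L_e² = π² × 163×10⁹ × 1.728×10^-5 / 7.940² = 4.410×10^5 N
Factor of safety n = P_cr / P = 440.95 / 304 = 1.45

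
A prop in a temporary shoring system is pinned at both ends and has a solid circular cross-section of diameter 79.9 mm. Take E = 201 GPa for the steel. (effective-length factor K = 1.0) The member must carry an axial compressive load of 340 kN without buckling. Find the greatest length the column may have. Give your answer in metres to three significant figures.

L_max ≈ 3.42 m

I = πd⁴/64 = π×79.9⁴/64 = 2.001×10^6 mm⁴
I = 2.001×10^-6 m⁴
At the buckling limit P_cr = P = 3.400×10^5 N
From P_cr = π²EI/(K·L)²:  L = (1/K)·√(π²EI/P_cr) = (1/1)·√(π²×2.01×10^11×2.001×10^-6/3.400×10^5)
L = 3.42 m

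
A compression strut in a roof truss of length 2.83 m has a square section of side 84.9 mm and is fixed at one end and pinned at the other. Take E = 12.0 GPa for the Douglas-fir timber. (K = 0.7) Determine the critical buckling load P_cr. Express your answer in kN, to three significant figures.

P_cr ≈ 131 kN

I = a⁴/12 = 84.9⁴/12 = 4.330×10^6 mm⁴
I = 4.330×10^6 mm⁴ = 4.330×10^-6 m⁴
Effective length L_e = K·L = 0.7 × 2.83 = 1.981 m
P_cr = π²EI / L_e² = π² × 12.0×10⁹ × 4.330×10^-6 / 1.981² = 1.307×10^5 N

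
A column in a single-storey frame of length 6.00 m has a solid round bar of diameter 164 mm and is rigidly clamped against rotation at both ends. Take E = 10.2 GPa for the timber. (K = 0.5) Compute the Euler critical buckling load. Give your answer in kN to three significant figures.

P_cr ≈ 397 kN

I = πd⁴/64 = π×164⁴/64 = 3.551×10^7 mm⁴
I = 3.551×10^7 mm⁴ = 3.551×10^-5 m⁴
Effective length L_e = K·L = 0.5 × 6.00 = 3.000 m
P_cr = π²EI / L_e² = π² × 10.2×10⁹ × 3.551×10^-5 / 3.000² = 3.972×10^5 N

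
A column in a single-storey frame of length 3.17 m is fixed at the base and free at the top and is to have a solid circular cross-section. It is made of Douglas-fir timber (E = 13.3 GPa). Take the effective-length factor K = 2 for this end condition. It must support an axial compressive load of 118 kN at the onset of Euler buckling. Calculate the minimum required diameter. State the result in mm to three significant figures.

L_e = K·L = 2 × 3.17 = 6.340 m
Required I = P_cr·L_e²/(π²E) = 1.180×10^5 × 6.340² / (π² × 1.33×10^10) = 3.613×10^-5 m⁴
I_req = 3.613×10^7 mm⁴
Solid circle: I = πd⁴/64  ⇒  d = (64I/π)^(1/4) = (64×3.613×10^7/π)^(1/4) = 165 mm

d ≈ 165 mm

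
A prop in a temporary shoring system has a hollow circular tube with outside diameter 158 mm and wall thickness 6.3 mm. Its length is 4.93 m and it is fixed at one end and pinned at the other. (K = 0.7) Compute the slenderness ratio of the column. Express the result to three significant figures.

λ ≈ 64.3

Inner diameter d_i = 158 − 2×6.3 = 145.4 mm
I = π(d_o⁴ − d_i⁴)/64 = π(158⁴ − 145.4⁴)/64 = 8.652×10^6 mm⁴
A = 3.002×10^3 mm²;  r_min = √(I/A) = √(8.652×10^6/3.002×10^3) = 53.68 mm
L_e = K·L = 0.7 × 4.93 m = 3.451 m = 3451.0 mm
λ = L_e / r_min = 3451.0 / 53.68 = 64.3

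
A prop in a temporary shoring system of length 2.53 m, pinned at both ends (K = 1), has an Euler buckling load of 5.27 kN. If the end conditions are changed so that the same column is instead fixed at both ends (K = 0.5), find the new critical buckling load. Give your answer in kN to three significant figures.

P_cr ∝ 1/K², so P_cr,new = P_cr,old × (K_old/K_new)² = 5.27 × (1/0.5)²
= 5.27 × 4.000 = 21.1 kN

P_cr ≈ 21.1 kN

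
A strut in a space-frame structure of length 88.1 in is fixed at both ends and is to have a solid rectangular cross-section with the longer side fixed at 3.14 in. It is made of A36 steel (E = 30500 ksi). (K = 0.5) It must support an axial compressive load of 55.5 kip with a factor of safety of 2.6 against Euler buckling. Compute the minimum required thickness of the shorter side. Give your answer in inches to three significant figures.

b ≈ 1.53 in

Required P_cr = n·P = 2.6 × 55.5 = 144.3 kip
L_e = K·L = 0.5 × 88.1 = 44.05 in
Required I = P_cr·L_e²/(π²E) = 1.443×10^5 × 44.05² / (π² × 3.05×10^7) = 0.9302 in⁴
Rectangle, weak axis: I_min = h·b³/12 with h = 3.14 in fixed  ⇒  b = (12I/h)^(1/3) = 1.53 in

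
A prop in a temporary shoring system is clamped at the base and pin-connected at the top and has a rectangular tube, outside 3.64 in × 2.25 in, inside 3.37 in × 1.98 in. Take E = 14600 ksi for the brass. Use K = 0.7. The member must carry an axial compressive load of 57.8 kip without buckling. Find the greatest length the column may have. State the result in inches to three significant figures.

L_max ≈ 80.5 in

Weak-axis I_min = (h_o·b_o³ − h_i·b_i³)/12 with b_o = 2.25, b_i = 1.980 in (shorter outer/inner sides).
I_min = (3.64×2.25³ − 3.370×1.980³)/12 = 1.275 in⁴
At the buckling limit P_cr = P = 5.780×10^4 lb
From P_cr = π²EI/(K·L)²:  L = (1/K)·√(π²EI/P_cr) = (1/0.7)·√(π²×1.46×10^7×1.275/5.780×10^4)
L = 80.5 in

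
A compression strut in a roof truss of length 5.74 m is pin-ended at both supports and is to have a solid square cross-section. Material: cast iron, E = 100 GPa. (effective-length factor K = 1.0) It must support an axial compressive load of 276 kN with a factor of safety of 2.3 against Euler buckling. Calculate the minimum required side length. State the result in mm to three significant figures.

Required P_cr = n·P = 2.3 × 276 = 634.8 kN
L_e = K·L = 1 × 5.74 = 5.740 m
Required I = P_cr·L_e²/(π²E) = 6.348×10^5 × 5.740² / (π² × 1.00×10^11) = 2.119×10^-5 m⁴
I_req = 2.119×10^7 mm⁴
Solid square: I = a⁴/12  ⇒  a = (12I)^(1/4) = (12×2.119×10^7)^(1/4) = 126 mm

a ≈ 126 mm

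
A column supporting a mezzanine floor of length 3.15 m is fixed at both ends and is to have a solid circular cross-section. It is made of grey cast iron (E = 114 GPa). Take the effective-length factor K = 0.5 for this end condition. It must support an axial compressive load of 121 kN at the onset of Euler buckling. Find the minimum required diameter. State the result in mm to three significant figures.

L_e = K·L = 0.5 × 3.15 = 1.575 m
Required I = P_cr·L_e²/(π²E) = 1.210×10^5 × 1.575² / (π² × 1.14×10^11) = 2.668×10^-7 m⁴
I_req = 2.668×10^5 mm⁴
Solid circle: I = πd⁴/64  ⇒  d = (64I/π)^(1/4) = (64×2.668×10^5/π)^(1/4) = 48.3 mm

d ≈ 48.3 mm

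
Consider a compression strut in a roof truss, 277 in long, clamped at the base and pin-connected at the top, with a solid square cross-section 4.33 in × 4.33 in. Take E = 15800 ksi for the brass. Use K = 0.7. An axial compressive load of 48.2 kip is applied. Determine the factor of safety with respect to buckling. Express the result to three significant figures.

I = a⁴/12 = 4.33⁴/12 = 29.29 in⁴
Effective length L_e = K·L = 0.7 × 277 = 193.9 in
P_cr = π²EI / L_e² = π² × 15800×10³ × 29.29 / 193.9² = 1.215×10^5 lb
Factor of safety n = P_cr / P = 121.50 / 48.2 = 2.52

n ≈ 2.52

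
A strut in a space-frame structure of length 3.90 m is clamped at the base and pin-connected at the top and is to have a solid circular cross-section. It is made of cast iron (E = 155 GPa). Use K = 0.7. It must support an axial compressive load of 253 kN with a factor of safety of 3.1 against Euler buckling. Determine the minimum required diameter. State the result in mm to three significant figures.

Required P_cr = n·P = 3.1 × 253 = 784.3 kN
L_e = K·L = 0.7 × 3.90 = 2.730 m
Required I = P_cr·L_e²/(π²E) = 7.843×10^5 × 2.730² / (π² × 1.55×10^11) = 3.821×10^-6 m⁴
I_req = 3.821×10^6 mm⁴
Solid circle: I = πd⁴/64  ⇒  d = (64I/π)^(1/4) = (64×3.821×10^6/π)^(1/4) = 93.9 mm

d ≈ 93.9 mm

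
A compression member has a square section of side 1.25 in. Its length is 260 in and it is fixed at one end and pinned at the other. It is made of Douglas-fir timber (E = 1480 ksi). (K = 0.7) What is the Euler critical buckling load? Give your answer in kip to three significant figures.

I = a⁴/12 = 1.25⁴/12 = 0.2035 in⁴
Effective length L_e = K·L = 0.7 × 260 = 182.0 in
P_cr = π²EI / L_e² = π² × 1480×10³ × 0.2035 / 182.0² = 89.72 lb

P_cr ≈ 0.0897 kip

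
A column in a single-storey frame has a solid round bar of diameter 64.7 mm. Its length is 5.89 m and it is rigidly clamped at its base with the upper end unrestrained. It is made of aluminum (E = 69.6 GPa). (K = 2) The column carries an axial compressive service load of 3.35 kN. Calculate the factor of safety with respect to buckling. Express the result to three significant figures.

n ≈ 1.27

I = πd⁴/64 = π×64.7⁴/64 = 8.602×10^5 mm⁴
I = 8.602×10^5 mm⁴ = 8.602×10^-7 m⁴
Effective length L_e = K·L = 2 × 5.89 = 11.78 m
P_cr = π²EI / L_e² = π² × 69.6×10⁹ × 8.602×10^-7 / 11.78² = 4.258×10^3 N
Factor of safety n = P_cr / P = 4.2580 / 3.35 = 1.27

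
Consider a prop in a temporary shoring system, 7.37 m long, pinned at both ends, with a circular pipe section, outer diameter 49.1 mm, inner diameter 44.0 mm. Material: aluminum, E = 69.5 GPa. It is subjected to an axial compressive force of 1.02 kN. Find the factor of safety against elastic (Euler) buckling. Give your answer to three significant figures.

d_o = 49.1 mm, d_i = 44.0 mm
I = π(d_o⁴ − d_i⁴)/64 = π(49.1⁴ − 44.00⁴)/64 = 1.013×10^5 mm⁴
I = 1.013×10^5 mm⁴ = 1.013×10^-7 m⁴
Effective length L_e = K·L = 1 × 7.37 = 7.370 m
P_cr = π²EI / L_e² = π² × 69.5×10⁹ × 1.013×10^-7 / 7.370² = 1.279×10^3 N
Factor of safety n = P_cr / P = 1.2794 / 1.02 = 1.25

n ≈ 1.25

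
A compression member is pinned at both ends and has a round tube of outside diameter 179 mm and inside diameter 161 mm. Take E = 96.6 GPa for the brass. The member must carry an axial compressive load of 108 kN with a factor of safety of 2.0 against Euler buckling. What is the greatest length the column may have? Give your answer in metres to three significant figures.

L_max ≈ 8.77 m

d_o = 179 mm, d_i = 161 mm
I = π(d_o⁴ − d_i⁴)/64 = π(179⁴ − 161.0⁴)/64 = 1.741×10^7 mm⁴
I = 1.741×10^-5 m⁴
Required critical load P_cr = n·P = 2.0 × 108 = 216.0 kN = 2.160×10^5 N
From P_cr = π²EI/(K·L)²:  L = (1/K)·√(π²EI/P_cr) = (1/1)·√(π²×9.66×10^10×1.741×10^-5/2.160×10^5)
L = 8.77 m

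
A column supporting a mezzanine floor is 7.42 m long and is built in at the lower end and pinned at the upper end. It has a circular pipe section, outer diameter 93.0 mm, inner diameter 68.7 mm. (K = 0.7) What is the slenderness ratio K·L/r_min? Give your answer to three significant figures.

d_o = 93.0 mm, d_i = 68.7 mm
I = π(d_o⁴ − d_i⁴)/64 = π(93.0⁴ − 68.70⁴)/64 = 2.579×10^6 mm⁴
A = 3.086×10^3 mm²;  r_min = √(I/A) = √(2.579×10^6/3.086×10^3) = 28.91 mm
L_e = K·L = 0.7 × 7.42 m = 5.194 m = 5194.0 mm
λ = L_e / r_min = 5194.0 / 28.91 = 180

λ ≈ 180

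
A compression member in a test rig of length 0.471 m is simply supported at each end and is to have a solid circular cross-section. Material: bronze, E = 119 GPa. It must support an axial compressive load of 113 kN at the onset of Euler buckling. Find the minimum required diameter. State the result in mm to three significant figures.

L_e = K·L = 1 × 0.471 = 0.4710 m
Required I = P_cr·L_e²/(π²E) = 1.130×10^5 × 0.4710² / (π² × 1.19×10^11) = 2.134×10^-8 m⁴
I_req = 2.134×10^4 mm⁴
Solid circle: I = πd⁴/64  ⇒  d = (64I/π)^(1/4) = (64×2.134×10^4/π)^(1/4) = 25.7 mm

d ≈ 25.7 mm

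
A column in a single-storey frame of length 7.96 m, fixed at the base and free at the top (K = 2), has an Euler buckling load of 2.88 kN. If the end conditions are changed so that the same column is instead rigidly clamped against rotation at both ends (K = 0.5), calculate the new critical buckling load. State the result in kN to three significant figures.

P_cr ∝ 1/K², so P_cr,new = P_cr,old × (K_old/K_new)² = 2.88 × (2/0.5)²
= 2.88 × 16.00 = 46.1 kN

P_cr ≈ 46.1 kN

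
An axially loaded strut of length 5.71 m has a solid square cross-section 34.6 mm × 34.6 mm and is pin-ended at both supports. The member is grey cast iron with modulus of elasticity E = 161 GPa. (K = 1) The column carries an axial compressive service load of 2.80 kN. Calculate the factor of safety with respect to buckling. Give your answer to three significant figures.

n ≈ 2.08

I = a⁴/12 = 34.6⁴/12 = 1.194×10^5 mm⁴
I = 1.194×10^5 mm⁴ = 1.194×10^-7 m⁴
Effective length L_e = K·L = 1 × 5.71 = 5.710 m
P_cr = π²EI / L_e² = π² × 161×10⁹ × 1.194×10^-7 / 5.710² = 5.821×10^3 N
Factor of safety n = P_cr / P = 5.8207 / 2.80 = 2.08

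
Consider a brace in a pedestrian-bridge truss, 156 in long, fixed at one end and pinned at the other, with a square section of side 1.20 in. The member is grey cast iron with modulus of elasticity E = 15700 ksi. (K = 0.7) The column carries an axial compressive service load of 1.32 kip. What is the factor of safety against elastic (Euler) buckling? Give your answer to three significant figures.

n ≈ 1.70

I = a⁴/12 = 1.20⁴/12 = 0.1728 in⁴
Effective length L_e = K·L = 0.7 × 156 = 109.2 in
P_cr = π²EI / L_e² = π² × 15700×10³ × 0.1728 / 109.2² = 2.245×10^3 lb
Factor of safety n = P_cr / P = 2.2454 / 1.32 = 1.70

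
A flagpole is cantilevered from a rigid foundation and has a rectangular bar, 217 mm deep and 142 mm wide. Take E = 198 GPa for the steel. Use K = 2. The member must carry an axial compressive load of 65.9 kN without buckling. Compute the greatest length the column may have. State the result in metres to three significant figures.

L_max ≈ 19.6 m

Buckling occurs about the weak axis: I_min = h·b³/12 with b = 142 mm (the shorter side).
I_min = 217×142³/12 = 5.178×10^7 mm⁴
I = 5.178×10^-5 m⁴
At the buckling limit P_cr = P = 6.590×10^4 N
From P_cr = π²EI/(K·L)²:  L = (1/K)·√(π²EI/P_cr) = (1/2)·√(π²×1.98×10^11×5.178×10^-5/6.590×10^4)
L = 19.6 m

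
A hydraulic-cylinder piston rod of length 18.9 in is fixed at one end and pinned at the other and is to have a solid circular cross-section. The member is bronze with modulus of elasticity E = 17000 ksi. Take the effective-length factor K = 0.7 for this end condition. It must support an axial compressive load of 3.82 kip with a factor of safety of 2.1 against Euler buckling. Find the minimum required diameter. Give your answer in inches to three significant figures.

Required P_cr = n·P = 2.1 × 3.82 = 8.022 kip
L_e = K·L = 0.7 × 18.9 = 13.23 in
Required I = P_cr·L_e²/(π²E) = 8.022×10^3 × 13.23² / (π² × 1.70×10^7) = 8.369×10^-3 in⁴
Solid circle: I = πd⁴/64  ⇒  d = (64I/π)^(1/4) = (64×8.369×10^-3/π)^(1/4) = 0.643 in

d ≈ 0.643 in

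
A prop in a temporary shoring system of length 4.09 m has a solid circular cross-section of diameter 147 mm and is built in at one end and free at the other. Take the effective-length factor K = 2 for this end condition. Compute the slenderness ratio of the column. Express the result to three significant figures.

λ ≈ 223

For a solid circle r = d/4 = 147/4 = 36.75 mm
L_e = K·L = 2 × 4.09 m = 8.180 m = 8180.0 mm
λ = L_e / r_min = 8180.0 / 36.75 = 223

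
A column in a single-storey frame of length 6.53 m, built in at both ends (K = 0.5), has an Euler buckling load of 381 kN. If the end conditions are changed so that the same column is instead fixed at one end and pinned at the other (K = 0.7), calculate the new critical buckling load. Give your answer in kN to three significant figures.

P_cr ∝ 1/K², so P_cr,new = P_cr,old × (K_old/K_new)² = 381 × (0.5/0.7)²
= 381 × 0.5102 = 194 kN

P_cr ≈ 194 kN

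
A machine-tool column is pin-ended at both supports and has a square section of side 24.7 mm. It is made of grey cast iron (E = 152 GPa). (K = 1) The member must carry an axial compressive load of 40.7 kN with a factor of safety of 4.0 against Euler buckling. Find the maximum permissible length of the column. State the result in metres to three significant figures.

I = a⁴/12 = 24.7⁴/12 = 3.102×10^4 mm⁴
I = 3.102×10^-8 m⁴
Required critical load P_cr = n·P = 4.0 × 40.7 = 162.8 kN = 1.628×10^5 N
From P_cr = π²EI/(K·L)²:  L = (1/K)·√(π²EI/P_cr) = (1/1)·√(π²×1.52×10^11×3.102×10^-8/1.628×10^5)
L = 0.535 m

L_max ≈ 0.535 m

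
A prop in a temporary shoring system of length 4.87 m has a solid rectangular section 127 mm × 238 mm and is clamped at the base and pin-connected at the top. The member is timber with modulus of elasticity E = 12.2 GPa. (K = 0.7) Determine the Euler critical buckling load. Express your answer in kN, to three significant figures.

Buckling occurs about the weak axis: I_min = h·b³/12 with b = 127 mm (the shorter side).
I_min = 238×127³/12 = 4.063×10^7 mm⁴
I = 4.063×10^7 mm⁴ = 4.063×10^-5 m⁴
Effective length L_e = K·L = 0.7 × 4.87 = 3.409 m
P_cr = π²EI / L_e² = π² × 12.2×10⁹ × 4.063×10^-5 / 3.409² = 4.209×10^5 N

P_cr ≈ 421 kN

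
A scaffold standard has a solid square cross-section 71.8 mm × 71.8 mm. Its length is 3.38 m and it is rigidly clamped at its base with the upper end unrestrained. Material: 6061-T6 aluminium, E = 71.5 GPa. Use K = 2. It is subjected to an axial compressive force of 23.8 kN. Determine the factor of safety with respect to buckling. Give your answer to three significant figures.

I = a⁴/12 = 71.8⁴/12 = 2.215×10^6 mm⁴
I = 2.215×10^6 mm⁴ = 2.215×10^-6 m⁴
Effective length L_e = K·L = 2 × 3.38 = 6.760 m
P_cr = π²EI / L_e² = π² × 71.5×10⁹ × 2.215×10^-6 / 6.760² = 3.420×10^4 N
Factor of safety n = P_cr / P = 34.200 / 23.8 = 1.44

n ≈ 1.44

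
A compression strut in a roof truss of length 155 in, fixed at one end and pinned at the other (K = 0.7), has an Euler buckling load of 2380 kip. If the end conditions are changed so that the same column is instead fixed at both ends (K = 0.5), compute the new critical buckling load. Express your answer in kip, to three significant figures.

P_cr ≈ 4660 kip

P_cr ∝ 1/K², so P_cr,new = P_cr,old × (K_old/K_new)² = 2380 × (0.7/0.5)²
= 2380 × 1.960 = 4660 kip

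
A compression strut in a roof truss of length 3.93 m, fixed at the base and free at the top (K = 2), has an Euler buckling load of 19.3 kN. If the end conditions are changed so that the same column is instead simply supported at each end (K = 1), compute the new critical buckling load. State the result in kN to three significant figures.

P_cr ≈ 77.2 kN

P_cr ∝ 1/K², so P_cr,new = P_cr,old × (K_old/K_new)² = 19.3 × (2/1)²
= 19.3 × 4.000 = 77.2 kN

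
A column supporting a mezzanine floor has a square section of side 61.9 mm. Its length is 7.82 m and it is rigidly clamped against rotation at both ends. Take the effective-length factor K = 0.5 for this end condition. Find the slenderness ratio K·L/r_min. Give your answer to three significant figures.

I = a⁴/12 = 61.9⁴/12 = 1.223×10^6 mm⁴
A = 3.832×10^3 mm²;  r_min = √(I/A) = √(1.223×10^6/3.832×10^3) = 17.87 mm
L_e = K·L = 0.5 × 7.82 m = 3.910 m = 3910.0 mm
λ = L_e / r_min = 3910.0 / 17.87 = 219

λ ≈ 219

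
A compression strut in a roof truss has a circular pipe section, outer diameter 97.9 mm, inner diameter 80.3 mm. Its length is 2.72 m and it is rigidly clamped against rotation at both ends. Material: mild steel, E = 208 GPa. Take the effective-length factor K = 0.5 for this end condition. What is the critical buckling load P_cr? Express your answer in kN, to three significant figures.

P_cr ≈ 2740 kN

d_o = 97.9 mm, d_i = 80.3 mm
I = π(d_o⁴ − d_i⁴)/64 = π(97.9⁴ − 80.30⁴)/64 = 2.468×10^6 mm⁴
I = 2.468×10^6 mm⁴ = 2.468×10^-6 m⁴
Effective length L_e = K·L = 0.5 × 2.72 = 1.360 m
P_cr = π²EI / L_e² = π² × 208×10⁹ × 2.468×10^-6 / 1.360² = 2.740×10^6 N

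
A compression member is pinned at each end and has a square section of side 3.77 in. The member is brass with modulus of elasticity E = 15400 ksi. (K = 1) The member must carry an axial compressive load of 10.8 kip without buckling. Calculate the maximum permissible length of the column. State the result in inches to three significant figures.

I = a⁴/12 = 3.77⁴/12 = 16.83 in⁴
At the buckling limit P_cr = P = 1.080×10^4 lb
From P_cr = π²EI/(K·L)²:  L = (1/K)·√(π²EI/P_cr) = (1/1)·√(π²×1.54×10^7×16.83/1.080×10^4)
L = 487 in

L_max ≈ 487 in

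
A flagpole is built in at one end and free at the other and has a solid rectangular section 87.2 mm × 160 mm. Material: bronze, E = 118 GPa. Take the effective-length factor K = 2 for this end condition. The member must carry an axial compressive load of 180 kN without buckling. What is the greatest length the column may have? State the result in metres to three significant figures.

L_max ≈ 3.78 m

Buckling occurs about the weak axis: I_min = h·b³/12 with b = 87.2 mm (the shorter side).
I_min = 160×87.2³/12 = 8.841×10^6 mm⁴
I = 8.841×10^-6 m⁴
At the buckling limit P_cr = P = 1.800×10^5 N
From P_cr = π²EI/(K·L)²:  L = (1/K)·√(π²EI/P_cr) = (1/2)·√(π²×1.18×10^11×8.841×10^-6/1.800×10^5)
L = 3.78 m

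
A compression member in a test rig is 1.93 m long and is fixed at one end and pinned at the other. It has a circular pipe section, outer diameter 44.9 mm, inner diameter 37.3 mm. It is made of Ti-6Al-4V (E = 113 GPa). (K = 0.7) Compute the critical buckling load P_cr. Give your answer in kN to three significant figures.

d_o = 44.9 mm, d_i = 37.3 mm
I = π(d_o⁴ − d_i⁴)/64 = π(44.9⁴ − 37.30⁴)/64 = 1.045×10^5 mm⁴
I = 1.045×10^5 mm⁴ = 1.045×10^-7 m⁴
Effective length L_e = K·L = 0.7 × 1.93 = 1.351 m
P_cr = π²EI / L_e² = π² × 113×10⁹ × 1.045×10^-7 / 1.351² = 6.385×10^4 N

P_cr ≈ 63.8 kN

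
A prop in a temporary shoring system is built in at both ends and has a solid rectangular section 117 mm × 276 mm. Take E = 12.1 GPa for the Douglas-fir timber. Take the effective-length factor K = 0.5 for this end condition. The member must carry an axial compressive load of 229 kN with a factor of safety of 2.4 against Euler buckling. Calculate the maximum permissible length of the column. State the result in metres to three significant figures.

Buckling occurs about the weak axis: I_min = h·b³/12 with b = 117 mm (the shorter side).
I_min = 276×117³/12 = 3.684×10^7 mm⁴
I = 3.684×10^-5 m⁴
Required critical load P_cr = n·P = 2.4 × 229 = 549.6 kN = 5.496×10^5 N
From P_cr = π²EI/(K·L)²:  L = (1/K)·√(π²EI/P_cr) = (1/0.5)·√(π²×1.21×10^10×3.684×10^-5/5.496×10^5)
L = 5.66 m

L_max ≈ 5.66 m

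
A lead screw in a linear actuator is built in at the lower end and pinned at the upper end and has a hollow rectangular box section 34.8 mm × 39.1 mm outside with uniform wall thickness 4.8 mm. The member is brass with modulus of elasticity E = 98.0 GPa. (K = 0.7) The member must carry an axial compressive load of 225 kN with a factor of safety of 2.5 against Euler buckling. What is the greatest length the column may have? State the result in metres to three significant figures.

Inner dimensions: h_i = 39.1 − 2×4.8 = 29.50 mm, b_i = 34.8 − 2×4.8 = 25.20 mm
Weak-axis I_min = (h_o·b_o³ − h_i·b_i³)/12 with b_o = 34.8, b_i = 25.20 mm (shorter outer/inner sides).
I_min = (39.1×34.8³ − 29.50×25.20³)/12 = 9.798×10^4 mm⁴
I = 9.798×10^-8 m⁴
Required critical load P_cr = n·P = 2.5 × 225 = 562.5 kN = 5.625×10^5 N
From P_cr = π²EI/(K·L)²:  L = (1/K)·√(π²EI/P_cr) = (1/0.7)·√(π²×9.80×10^10×9.798×10^-8/5.625×10^5)
L = 0.586 m

L_max ≈ 0.586 m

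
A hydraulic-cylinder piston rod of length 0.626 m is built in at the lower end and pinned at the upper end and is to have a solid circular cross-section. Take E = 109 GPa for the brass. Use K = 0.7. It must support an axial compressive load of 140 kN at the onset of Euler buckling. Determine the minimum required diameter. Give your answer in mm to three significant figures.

d ≈ 26.7 mm

L_e = K·L = 0.7 × 0.626 = 0.4382 m
Required I = P_cr·L_e²/(π²E) = 1.400×10^5 × 0.4382² / (π² × 1.09×10^11) = 2.499×10^-8 m⁴
I_req = 2.499×10^4 mm⁴
Solid circle: I = πd⁴/64  ⇒  d = (64I/π)^(1/4) = (64×2.499×10^4/π)^(1/4) = 26.7 mm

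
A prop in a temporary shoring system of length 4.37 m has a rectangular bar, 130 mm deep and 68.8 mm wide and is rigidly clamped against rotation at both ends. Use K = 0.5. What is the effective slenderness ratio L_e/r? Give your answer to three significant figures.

λ ≈ 110

Buckling occurs about the weak axis: I_min = h·b³/12 with b = 68.8 mm (the shorter side).
I_min = 130×68.8³/12 = 3.528×10^6 mm⁴
A = 8.944×10^3 mm²;  r_min = √(I/A) = √(3.528×10^6/8.944×10^3) = 19.86 mm
L_e = K·L = 0.5 × 4.37 m = 2.185 m = 2185.0 mm
λ = L_e / r_min = 2185.0 / 19.86 = 110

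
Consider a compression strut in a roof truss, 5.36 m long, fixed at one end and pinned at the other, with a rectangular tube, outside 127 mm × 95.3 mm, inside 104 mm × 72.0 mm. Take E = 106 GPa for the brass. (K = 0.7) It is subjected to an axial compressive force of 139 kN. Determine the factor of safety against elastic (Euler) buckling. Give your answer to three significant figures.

n ≈ 3.17

Weak-axis I_min = (h_o·b_o³ − h_i·b_i³)/12 with b_o = 95.3, b_i = 72.00 mm (shorter outer/inner sides).
I_min = (127×95.3³ − 104.0×72.00³)/12 = 5.925×10^6 mm⁴
I = 5.925×10^6 mm⁴ = 5.925×10^-6 m⁴
Effective length L_e = K·L = 0.7 × 5.36 = 3.752 m
P_cr = π²EI / L_e² = π² × 106×10⁹ × 5.925×10^-6 / 3.752² = 4.403×10^5 N
Factor of safety n = P_cr / P = 440.34 / 139 = 3.17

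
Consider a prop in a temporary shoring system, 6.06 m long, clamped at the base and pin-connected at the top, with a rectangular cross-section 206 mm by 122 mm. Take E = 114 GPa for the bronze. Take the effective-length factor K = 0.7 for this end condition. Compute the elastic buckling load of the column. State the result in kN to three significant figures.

Buckling occurs about the weak axis: I_min = h·b³/12 with b = 122 mm (the shorter side).
I_min = 206×122³/12 = 3.117×10^7 mm⁴
I = 3.117×10^7 mm⁴ = 3.117×10^-5 m⁴
Effective length L_e = K·L = 0.7 × 6.06 = 4.242 m
P_cr = π²EI / L_e² = π² × 114×10⁹ × 3.117×10^-5 / 4.242² = 1.949×10^6 N

P_cr ≈ 1950 kN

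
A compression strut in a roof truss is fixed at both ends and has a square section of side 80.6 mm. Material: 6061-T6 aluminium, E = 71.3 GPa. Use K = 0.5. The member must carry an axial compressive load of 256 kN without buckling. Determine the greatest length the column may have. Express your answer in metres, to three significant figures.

L_max ≈ 6.22 m

I = a⁴/12 = 80.6⁴/12 = 3.517×10^6 mm⁴
I = 3.517×10^-6 m⁴
At the buckling limit P_cr = P = 2.560×10^5 N
From P_cr = π²EI/(K·L)²:  L = (1/K)·√(π²EI/P_cr) = (1/0.5)·√(π²×7.13×10^10×3.517×10^-6/2.560×10^5)
L = 6.22 m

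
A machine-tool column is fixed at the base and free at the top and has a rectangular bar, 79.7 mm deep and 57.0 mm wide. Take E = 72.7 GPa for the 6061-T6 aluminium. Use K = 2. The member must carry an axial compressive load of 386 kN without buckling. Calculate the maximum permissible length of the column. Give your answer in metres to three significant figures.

L_max ≈ 0.756 m

Buckling occurs about the weak axis: I_min = h·b³/12 with b = 57.0 mm (the shorter side).
I_min = 79.7×57.0³/12 = 1.230×10^6 mm⁴
I = 1.230×10^-6 m⁴
At the buckling limit P_cr = P = 3.860×10^5 N
From P_cr = π²EI/(K·L)²:  L = (1/K)·√(π²EI/P_cr) = (1/2)·√(π²×7.27×10^10×1.230×10^-6/3.860×10^5)
L = 0.756 m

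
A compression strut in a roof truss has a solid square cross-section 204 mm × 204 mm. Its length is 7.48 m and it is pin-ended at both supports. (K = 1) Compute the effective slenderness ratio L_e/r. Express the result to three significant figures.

I = a⁴/12 = 204⁴/12 = 1.443×10^8 mm⁴
A = 4.162×10^4 mm²;  r_min = √(I/A) = √(1.443×10^8/4.162×10^4) = 58.89 mm
L_e = K·L = 1 × 7.48 m = 7.480 m = 7480.0 mm
λ = L_e / r_min = 7480.0 / 58.89 = 127

λ ≈ 127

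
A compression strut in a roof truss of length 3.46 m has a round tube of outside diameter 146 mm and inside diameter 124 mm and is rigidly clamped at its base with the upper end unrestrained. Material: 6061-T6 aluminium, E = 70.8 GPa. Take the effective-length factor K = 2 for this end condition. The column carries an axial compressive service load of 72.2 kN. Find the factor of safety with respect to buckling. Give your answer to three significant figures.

d_o = 146 mm, d_i = 124 mm
I = π(d_o⁴ − d_i⁴)/64 = π(146⁴ − 124.0⁴)/64 = 1.070×10^7 mm⁴
I = 1.070×10^7 mm⁴ = 1.070×10^-5 m⁴
Effective length L_e = K·L = 2 × 3.46 = 6.920 m
P_cr = π²EI / L_e² = π² × 70.8×10⁹ × 1.070×10^-5 / 6.920² = 1.561×10^5 N
Factor of safety n = P_cr / P = 156.12 / 72.2 = 2.16

n ≈ 2.16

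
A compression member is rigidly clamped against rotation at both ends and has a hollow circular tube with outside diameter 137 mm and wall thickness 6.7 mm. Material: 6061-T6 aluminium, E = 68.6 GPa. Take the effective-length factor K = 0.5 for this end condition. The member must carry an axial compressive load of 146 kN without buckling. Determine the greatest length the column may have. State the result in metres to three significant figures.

Inner diameter d_i = 137 − 2×6.7 = 123.6 mm
I = π(d_o⁴ − d_i⁴)/64 = π(137⁴ − 123.6⁴)/64 = 5.836×10^6 mm⁴
I = 5.836×10^-6 m⁴
At the buckling limit P_cr = P = 1.460×10^5 N
From P_cr = π²EI/(K·L)²:  L = (1/K)·√(π²EI/P_cr) = (1/0.5)·√(π²×6.86×10^10×5.836×10^-6/1.460×10^5)
L = 10.4 m

L_max ≈ 10.4 m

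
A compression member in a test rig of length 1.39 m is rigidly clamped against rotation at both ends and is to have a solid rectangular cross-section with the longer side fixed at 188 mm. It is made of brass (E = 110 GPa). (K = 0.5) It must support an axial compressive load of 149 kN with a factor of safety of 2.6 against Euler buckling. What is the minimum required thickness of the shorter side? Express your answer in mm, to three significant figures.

Required P_cr = n·P = 2.6 × 149 = 387.4 kN
L_e = K·L = 0.5 × 1.39 = 0.6950 m
Required I = P_cr·L_e²/(π²E) = 3.874×10^5 × 0.6950² / (π² × 1.10×10^11) = 1.724×10^-7 m⁴
I_req = 1.724×10^5 mm⁴
Rectangle, weak axis: I_min = h·b³/12 with h = 188 mm fixed  ⇒  b = (12I/h)^(1/3) = 22.2 mm

b ≈ 22.2 mm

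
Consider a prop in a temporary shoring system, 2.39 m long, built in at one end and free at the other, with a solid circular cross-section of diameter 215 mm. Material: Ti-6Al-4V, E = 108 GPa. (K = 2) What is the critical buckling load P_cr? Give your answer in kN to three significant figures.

P_cr ≈ 4890 kN

I = πd⁴/64 = π×215⁴/64 = 1.049×10^8 mm⁴
I = 1.049×10^8 mm⁴ = 1.049×10^-4 m⁴
Effective length L_e = K·L = 2 × 2.39 = 4.780 m
P_cr = π²EI / L_e² = π² × 108×10⁹ × 1.049×10^-4 / 4.780² = 4.893×10^6 N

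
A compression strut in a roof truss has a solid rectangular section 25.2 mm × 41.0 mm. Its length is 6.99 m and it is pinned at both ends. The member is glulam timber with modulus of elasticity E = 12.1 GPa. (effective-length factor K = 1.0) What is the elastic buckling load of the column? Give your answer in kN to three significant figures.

P_cr ≈ 0.134 kN

Buckling occurs about the weak axis: I_min = h·b³/12 with b = 25.2 mm (the shorter side).
I_min = 41.0×25.2³/12 = 5.468×10^4 mm⁴
I = 5.468×10^4 mm⁴ = 5.468×10^-8 m⁴
Effective length L_e = K·L = 1 × 6.99 = 6.990 m
P_cr = π²EI / L_e² = π² × 12.1×10⁹ × 5.468×10^-8 / 6.990² = 133.6 N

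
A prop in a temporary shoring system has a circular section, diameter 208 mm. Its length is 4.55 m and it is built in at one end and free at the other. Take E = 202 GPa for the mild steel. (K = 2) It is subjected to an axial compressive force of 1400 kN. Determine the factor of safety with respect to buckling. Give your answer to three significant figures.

I = πd⁴/64 = π×208⁴/64 = 9.188×10^7 mm⁴
I = 9.188×10^7 mm⁴ = 9.188×10^-5 m⁴
Effective length L_e = K·L = 2 × 4.55 = 9.100 m
P_cr = π²EI / L_e² = π² × 202×10⁹ × 9.188×10^-5 / 9.100² = 2.212×10^6 N
Factor of safety n = P_cr / P = 2212.0 / 1400 = 1.58

n ≈ 1.58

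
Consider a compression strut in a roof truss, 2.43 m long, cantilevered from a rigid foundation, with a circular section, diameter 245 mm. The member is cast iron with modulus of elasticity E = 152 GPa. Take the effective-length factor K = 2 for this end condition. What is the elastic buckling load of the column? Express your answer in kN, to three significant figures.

I = πd⁴/64 = π×245⁴/64 = 1.769×10^8 mm⁴
I = 1.769×10^8 mm⁴ = 1.769×10^-4 m⁴
Effective length L_e = K·L = 2 × 2.43 = 4.860 m
P_cr = π²EI / L_e² = π² × 152×10⁹ × 1.769×10^-4 / 4.860² = 1.123×10^7 N

P_cr ≈ 11200 kN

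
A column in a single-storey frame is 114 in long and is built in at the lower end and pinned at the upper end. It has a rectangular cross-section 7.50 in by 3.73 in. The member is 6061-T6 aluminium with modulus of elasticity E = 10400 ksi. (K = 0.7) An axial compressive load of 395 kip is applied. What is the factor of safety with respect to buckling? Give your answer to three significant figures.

n ≈ 1.32

Buckling occurs about the weak axis: I_min = h·b³/12 with b = 3.73 in (the shorter side).
I_min = 7.50×3.73³/12 = 32.43 in⁴
Effective length L_e = K·L = 0.7 × 114 = 79.80 in
P_cr = π²EI / L_e² = π² × 10400×10³ × 32.43 / 79.80² = 5.228×10^5 lb
Factor of safety n = P_cr / P = 522.80 / 395 = 1.32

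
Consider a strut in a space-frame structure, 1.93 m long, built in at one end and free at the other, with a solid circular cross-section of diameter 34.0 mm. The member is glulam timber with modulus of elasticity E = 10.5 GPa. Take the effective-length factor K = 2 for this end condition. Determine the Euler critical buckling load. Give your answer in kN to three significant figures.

P_cr ≈ 0.456 kN

I = πd⁴/64 = π×34.0⁴/64 = 6.560×10^4 mm⁴
I = 6.560×10^4 mm⁴ = 6.560×10^-8 m⁴
Effective length L_e = K·L = 2 × 1.93 = 3.860 m
P_cr = π²EI / L_e² = π² × 10.5×10⁹ × 6.560×10^-8 / 3.860² = 456.2 N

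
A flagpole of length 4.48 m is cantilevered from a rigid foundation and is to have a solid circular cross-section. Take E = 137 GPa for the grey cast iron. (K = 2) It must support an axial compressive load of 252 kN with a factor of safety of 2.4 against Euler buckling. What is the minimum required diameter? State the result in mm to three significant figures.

Required P_cr = n·P = 2.4 × 252 = 604.8 kN
L_e = K·L = 2 × 4.48 = 8.960 m
Required I = P_cr·L_e²/(π²E) = 6.048×10^5 × 8.960² / (π² × 1.37×10^11) = 3.591×10^-5 m⁴
I_req = 3.591×10^7 mm⁴
Solid circle: I = πd⁴/64  ⇒  d = (64I/π)^(1/4) = (64×3.591×10^7/π)^(1/4) = 164 mm

d ≈ 164 mm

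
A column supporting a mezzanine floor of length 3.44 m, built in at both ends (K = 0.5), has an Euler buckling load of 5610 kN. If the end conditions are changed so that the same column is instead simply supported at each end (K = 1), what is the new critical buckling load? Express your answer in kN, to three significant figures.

P_cr ≈ 1400 kN

P_cr ∝ 1/K², so P_cr,new = P_cr,old × (K_old/K_new)² = 5610 × (0.5/1)²
= 5610 × 0.2500 = 1400 kN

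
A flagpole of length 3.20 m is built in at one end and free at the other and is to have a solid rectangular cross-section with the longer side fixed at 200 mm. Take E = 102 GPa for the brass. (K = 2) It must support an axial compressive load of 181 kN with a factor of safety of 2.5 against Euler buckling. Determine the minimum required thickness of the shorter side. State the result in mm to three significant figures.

b ≈ 103 mm

Required P_cr = n·P = 2.5 × 181 = 452.5 kN
L_e = K·L = 2 × 3.20 = 6.400 m
Required I = P_cr·L_e²/(π²E) = 4.525×10^5 × 6.400² / (π² × 1.02×10^11) = 1.841×10^-5 m⁴
I_req = 1.841×10^7 mm⁴
Rectangle, weak axis: I_min = h·b³/12 with h = 200 mm fixed  ⇒  b = (12I/h)^(1/3) = 103 mm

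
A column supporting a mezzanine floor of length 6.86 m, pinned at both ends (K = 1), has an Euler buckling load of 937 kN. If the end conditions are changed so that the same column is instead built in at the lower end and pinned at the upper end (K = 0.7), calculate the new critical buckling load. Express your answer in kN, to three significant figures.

P_cr ∝ 1/K², so P_cr,new = P_cr,old × (K_old/K_new)² = 937 × (1/0.7)²
= 937 × 2.041 = 1910 kN

P_cr ≈ 1910 kN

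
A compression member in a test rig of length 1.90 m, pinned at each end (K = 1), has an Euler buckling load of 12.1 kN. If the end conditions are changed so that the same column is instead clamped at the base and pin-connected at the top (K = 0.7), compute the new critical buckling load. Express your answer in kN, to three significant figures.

P_cr ≈ 24.7 kN

P_cr ∝ 1/K², so P_cr,new = P_cr,old × (K_old/K_new)² = 12.1 × (1/0.7)²
= 12.1 × 2.041 = 24.7 kN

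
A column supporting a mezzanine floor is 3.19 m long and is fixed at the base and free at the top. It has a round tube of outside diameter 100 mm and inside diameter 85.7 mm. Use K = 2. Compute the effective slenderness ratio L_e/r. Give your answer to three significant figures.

λ ≈ 194

d_o = 100 mm, d_i = 85.7 mm
I = π(d_o⁴ − d_i⁴)/64 = π(100⁴ − 85.70⁴)/64 = 2.261×10^6 mm⁴
A = 2.086×10^3 mm²;  r_min = √(I/A) = √(2.261×10^6/2.086×10^3) = 32.92 mm
L_e = K·L = 2 × 3.19 m = 6.380 m = 6380.0 mm
λ = L_e / r_min = 6380.0 / 32.92 = 194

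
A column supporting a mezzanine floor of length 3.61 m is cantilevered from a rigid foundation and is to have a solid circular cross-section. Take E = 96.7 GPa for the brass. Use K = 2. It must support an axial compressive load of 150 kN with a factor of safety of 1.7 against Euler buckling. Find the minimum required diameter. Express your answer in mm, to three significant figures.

d ≈ 130 mm

Required P_cr = n·P = 1.7 × 150 = 255.0 kN
L_e = K·L = 2 × 3.61 = 7.220 m
Required I = P_cr·L_e²/(π²E) = 2.550×10^5 × 7.220² / (π² × 9.67×10^10) = 1.393×10^-5 m⁴
I_req = 1.393×10^7 mm⁴
Solid circle: I = πd⁴/64  ⇒  d = (64I/π)^(1/4) = (64×1.393×10^7/π)^(1/4) = 130 mm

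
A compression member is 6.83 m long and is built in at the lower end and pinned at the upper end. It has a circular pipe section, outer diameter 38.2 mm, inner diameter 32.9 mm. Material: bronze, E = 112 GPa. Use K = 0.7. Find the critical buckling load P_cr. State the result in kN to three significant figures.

d_o = 38.2 mm, d_i = 32.9 mm
I = π(d_o⁴ − d_i⁴)/64 = π(38.2⁴ − 32.90⁴)/64 = 4.701×10^4 mm⁴
I = 4.701×10^4 mm⁴ = 4.701×10^-8 m⁴
Effective length L_e = K·L = 0.7 × 6.83 = 4.781 m
P_cr = π²EI / L_e² = π² × 112×10⁹ × 4.701×10^-8 / 4.781² = 2.274×10^3 N

P_cr ≈ 2.27 kN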